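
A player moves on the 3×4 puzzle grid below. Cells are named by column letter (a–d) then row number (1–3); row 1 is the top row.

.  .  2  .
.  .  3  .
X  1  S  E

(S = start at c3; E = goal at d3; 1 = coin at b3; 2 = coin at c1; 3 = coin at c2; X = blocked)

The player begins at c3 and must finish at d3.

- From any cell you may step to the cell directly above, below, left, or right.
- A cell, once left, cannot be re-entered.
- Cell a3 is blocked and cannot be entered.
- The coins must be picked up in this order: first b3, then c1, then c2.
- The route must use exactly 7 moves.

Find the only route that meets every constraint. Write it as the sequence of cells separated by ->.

The waypoints must appear in the order b3, c1, c2, with no cell reused.
Route from c3: left 1 to b3, up 2 to b1, right 1 to c1, down 1 to c2, right 1 to d2, down 1 to d3 — 7 moves in all.
Check: order respected (1 at step 1, 2 at step 4, 3 at step 5); 7 moves as required.

c3 -> b3 -> b2 -> b1 -> c1 -> c2 -> d2 -> d3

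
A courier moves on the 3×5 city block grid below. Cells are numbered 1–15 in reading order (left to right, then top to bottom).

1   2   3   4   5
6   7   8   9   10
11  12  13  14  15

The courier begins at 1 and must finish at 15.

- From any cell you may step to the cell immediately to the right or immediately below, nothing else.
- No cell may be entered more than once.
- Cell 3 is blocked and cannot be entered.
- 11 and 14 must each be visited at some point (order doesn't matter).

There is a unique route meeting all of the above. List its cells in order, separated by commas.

Moves only go right or down, so the column and row indices never decrease.
Route from 1: down 2 to 11, right 4 to 15 — 6 moves in all.
Check: all required cells visited.

1, 6, 11, 12, 13, 14, 15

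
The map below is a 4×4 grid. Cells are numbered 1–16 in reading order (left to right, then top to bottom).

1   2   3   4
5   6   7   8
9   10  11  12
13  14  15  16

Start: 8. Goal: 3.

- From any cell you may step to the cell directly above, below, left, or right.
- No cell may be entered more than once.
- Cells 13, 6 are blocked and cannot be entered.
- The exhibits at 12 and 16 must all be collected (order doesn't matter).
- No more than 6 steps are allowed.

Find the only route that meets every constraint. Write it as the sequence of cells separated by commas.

The budget equals the shortest possible length, so every move has to be on a shortest route through the required cells.
Route from 8: 2× down (reaching 16), left to 15, 3× up (reaching 3) — 6 moves in all.
Check: all required cells visited; 6 ≤ 6 moves.

8, 12, 16, 15, 11, 7, 3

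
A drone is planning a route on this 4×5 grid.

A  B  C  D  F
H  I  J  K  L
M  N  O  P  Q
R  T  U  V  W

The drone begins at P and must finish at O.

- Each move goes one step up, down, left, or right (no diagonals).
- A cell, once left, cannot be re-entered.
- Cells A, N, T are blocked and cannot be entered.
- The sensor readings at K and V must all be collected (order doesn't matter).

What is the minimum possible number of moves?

7

Any route passes through K and V in some order between P and O. Summing Manhattan distances along each leg and taking the cheapest ordering (P → K → V → O) gives a lower bound of 1 + 2 + 2 = 5 moves.
The shortest route satisfying every rule uses 7 moves: P → K → L → Q → W → V → U → O.
The bound of 5 isn't tight here; checking systematically, no route of length 5 through 6 satisfies every constraint, so 7 is the minimum.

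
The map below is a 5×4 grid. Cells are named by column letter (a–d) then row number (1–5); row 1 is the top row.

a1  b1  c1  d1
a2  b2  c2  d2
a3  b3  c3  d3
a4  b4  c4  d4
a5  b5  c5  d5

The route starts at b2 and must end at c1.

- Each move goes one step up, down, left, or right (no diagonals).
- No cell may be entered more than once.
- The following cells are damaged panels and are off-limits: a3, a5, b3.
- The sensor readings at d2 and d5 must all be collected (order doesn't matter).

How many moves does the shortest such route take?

Any route passes through d2 and d5 in some order between b2 and c1. Summing Manhattan distances along each leg and taking the cheapest ordering (b2 → d2 → d5 → c1) gives a lower bound of 2 + 3 + 5 = 10 moves.
A route of 10 moves achieves this: b2 → c2 → c3 → c4 → c5 → d5 → d4 → d3 → d2 → d1 → c1.
Since 10 matches the lower bound, it is optimal.

10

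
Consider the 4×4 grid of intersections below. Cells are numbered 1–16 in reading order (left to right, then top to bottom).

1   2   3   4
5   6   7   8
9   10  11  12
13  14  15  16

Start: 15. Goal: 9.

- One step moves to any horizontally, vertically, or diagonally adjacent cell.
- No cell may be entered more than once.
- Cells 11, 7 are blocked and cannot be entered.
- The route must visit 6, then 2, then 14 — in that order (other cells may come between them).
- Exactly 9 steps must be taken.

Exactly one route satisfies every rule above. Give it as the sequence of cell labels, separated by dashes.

15 - 12 - 8 - 3 - 6 - 2 - 5 - 10 - 14 - 9

The waypoints must appear in the order 6, 2, 14, with no cell reused.
Route from 15: up-right 1 to 12, up 1 to 8, up-left 1 to 3, down-left 1 to 6, up 1 to 2, down-left 1 to 5, down-right 1 to 10, down 1 to 14, up-left 1 to 9 — 9 moves in all.
Check: order respected (6 at step 4, 2 at step 5, 14 at step 8); 9 moves as required.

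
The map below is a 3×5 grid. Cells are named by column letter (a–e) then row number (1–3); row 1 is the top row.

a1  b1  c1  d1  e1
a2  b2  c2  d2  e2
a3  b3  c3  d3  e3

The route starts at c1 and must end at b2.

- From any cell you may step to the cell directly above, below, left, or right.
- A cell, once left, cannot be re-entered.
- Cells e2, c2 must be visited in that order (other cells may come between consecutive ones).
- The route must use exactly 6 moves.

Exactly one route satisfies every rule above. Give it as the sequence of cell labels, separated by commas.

c1, d1, e1, e2, d2, c2, b2

The waypoints must appear in the order e2, c2, with no cell reused.
Route from c1: right 2 to e1, down 1 to e2, left 3 to b2 — 6 moves in all.
Check: order respected (e2 at step 3, c2 at step 5); 6 moves as required.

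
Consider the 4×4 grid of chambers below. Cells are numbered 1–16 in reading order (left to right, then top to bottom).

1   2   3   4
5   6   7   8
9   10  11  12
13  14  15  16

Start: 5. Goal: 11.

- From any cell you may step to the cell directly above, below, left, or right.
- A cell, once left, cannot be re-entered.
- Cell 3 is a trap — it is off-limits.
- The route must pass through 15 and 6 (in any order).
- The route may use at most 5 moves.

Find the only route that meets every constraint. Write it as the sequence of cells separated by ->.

The budget equals the shortest possible length, so every move has to be on a shortest route through the required cells.
Route from 5: right to 6, 2× down (reaching 14), right to 15, up to 11 — 5 moves in all.
Check: all required cells visited; 5 ≤ 5 moves.

5 -> 6 -> 10 -> 14 -> 15 -> 11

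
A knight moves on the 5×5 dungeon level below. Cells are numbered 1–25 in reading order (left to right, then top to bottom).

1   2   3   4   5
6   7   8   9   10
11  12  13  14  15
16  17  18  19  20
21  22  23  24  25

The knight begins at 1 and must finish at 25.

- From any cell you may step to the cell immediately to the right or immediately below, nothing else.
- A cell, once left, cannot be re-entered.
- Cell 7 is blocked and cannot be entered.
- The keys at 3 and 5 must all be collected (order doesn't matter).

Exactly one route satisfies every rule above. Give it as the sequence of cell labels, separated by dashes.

Moves only go right or down, so the column and row indices never decrease.
Route from 1: right 4 to 5, down 4 to 25 — 8 moves in all.
Check: all required cells visited.

1 - 2 - 3 - 4 - 5 - 10 - 15 - 20 - 25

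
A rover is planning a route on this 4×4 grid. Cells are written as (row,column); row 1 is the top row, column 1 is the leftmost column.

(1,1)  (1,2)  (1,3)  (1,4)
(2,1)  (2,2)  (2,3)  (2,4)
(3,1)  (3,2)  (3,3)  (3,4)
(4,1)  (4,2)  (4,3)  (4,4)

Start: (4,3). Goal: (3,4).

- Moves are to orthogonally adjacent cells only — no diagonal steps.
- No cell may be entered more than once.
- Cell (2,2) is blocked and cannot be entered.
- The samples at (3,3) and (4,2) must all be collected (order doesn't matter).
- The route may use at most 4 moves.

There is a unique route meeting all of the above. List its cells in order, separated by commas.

(4,3), (4,2), (3,2), (3,3), (3,4)

The 4-move cap with required stops at (3,3), (4,2) leaves no slack for detours.
Route from (4,3): left 1 to (4,2), up 1 to (3,2), right 2 to (3,4) — 4 moves in all.
Check: all required cells visited; 4 ≤ 4 moves.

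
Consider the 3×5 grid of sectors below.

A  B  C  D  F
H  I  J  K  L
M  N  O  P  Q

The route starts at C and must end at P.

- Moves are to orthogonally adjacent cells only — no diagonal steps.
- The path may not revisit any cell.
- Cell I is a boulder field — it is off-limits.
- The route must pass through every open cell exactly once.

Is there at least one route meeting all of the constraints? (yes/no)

One route that works: C → B → A → H → M → N → O → J → K → D → F → L → Q → P.

yes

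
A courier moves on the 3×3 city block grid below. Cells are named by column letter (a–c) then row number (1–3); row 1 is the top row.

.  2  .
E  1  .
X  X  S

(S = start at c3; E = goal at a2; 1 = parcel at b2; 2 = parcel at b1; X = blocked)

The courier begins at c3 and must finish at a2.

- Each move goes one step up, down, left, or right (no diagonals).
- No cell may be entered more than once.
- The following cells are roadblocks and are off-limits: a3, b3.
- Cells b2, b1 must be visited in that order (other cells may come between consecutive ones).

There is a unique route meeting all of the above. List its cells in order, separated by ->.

The waypoints must appear in the order b2, b1, with no cell reused.
Route from c3: up 1 to c2, left 1 to b2, up 1 to b1, left 1 to a1, down 1 to a2 — 5 moves in all.
Check: order respected (1 at step 2, 2 at step 3).

c3 -> c2 -> b2 -> b1 -> a1 -> a2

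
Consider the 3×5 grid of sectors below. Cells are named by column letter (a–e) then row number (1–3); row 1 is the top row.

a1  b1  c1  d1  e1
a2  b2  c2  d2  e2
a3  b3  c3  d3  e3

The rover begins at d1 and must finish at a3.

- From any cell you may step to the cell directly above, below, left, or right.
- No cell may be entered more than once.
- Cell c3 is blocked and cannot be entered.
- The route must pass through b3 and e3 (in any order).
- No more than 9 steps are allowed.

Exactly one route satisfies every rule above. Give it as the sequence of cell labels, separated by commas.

The 9-move cap with required stops at b3, e3 leaves no slack for detours.
Route from d1: right 1 to e1, down 2 to e3, left 1 to d3, up 1 to d2, left 2 to b2, down 1 to b3, left 1 to a3 — 9 moves in all.
Check: all required cells visited; 9 ≤ 9 moves.

d1, e1, e2, e3, d3, d2, c2, b2, b3, a3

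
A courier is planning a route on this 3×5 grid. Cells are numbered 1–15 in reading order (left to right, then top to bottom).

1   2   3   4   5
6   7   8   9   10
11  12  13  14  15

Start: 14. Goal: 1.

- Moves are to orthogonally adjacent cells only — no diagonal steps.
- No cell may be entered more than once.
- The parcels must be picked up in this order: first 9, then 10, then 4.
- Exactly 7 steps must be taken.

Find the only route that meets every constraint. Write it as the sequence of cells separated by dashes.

14 - 9 - 10 - 5 - 4 - 3 - 2 - 1

The waypoints must appear in the order 9, 10, 4, with no cell reused.
Route from 14: up 1 to 9, right 1 to 10, up 1 to 5, left 4 to 1 — 7 moves in all.
Check: order respected (9 at step 1, 10 at step 2, 4 at step 4); 7 moves as required.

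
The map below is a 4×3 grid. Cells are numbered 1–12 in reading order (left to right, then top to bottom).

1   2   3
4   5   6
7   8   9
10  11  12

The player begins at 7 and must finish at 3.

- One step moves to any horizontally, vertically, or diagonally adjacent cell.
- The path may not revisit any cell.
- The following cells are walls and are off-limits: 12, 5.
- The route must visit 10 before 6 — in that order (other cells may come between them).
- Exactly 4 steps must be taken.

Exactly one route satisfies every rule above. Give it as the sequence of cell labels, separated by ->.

The waypoints must appear in the order 10, 6, with no cell reused.
Route from 7: down 1 to 10, up-right 2 to 6, up 1 to 3 — 4 moves in all.
Check: order respected (10 at step 1, 6 at step 3); 4 moves as required.

7 -> 10 -> 8 -> 6 -> 3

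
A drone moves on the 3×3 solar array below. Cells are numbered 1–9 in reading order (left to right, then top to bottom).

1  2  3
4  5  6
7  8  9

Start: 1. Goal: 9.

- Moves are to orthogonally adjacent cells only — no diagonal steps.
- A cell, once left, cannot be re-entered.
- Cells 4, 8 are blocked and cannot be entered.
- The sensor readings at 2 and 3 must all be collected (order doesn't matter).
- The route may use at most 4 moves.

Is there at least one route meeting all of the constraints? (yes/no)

yes

One route that works: 1 → 2 → 3 → 6 → 9.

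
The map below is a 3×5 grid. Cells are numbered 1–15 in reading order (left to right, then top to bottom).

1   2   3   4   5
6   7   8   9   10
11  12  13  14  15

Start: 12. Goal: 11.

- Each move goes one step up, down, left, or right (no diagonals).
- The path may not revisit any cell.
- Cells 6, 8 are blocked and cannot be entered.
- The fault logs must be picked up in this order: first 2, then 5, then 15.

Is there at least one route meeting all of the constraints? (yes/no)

no

Every way from 2 onward to 11 runs back through 12, which the route has already used — so it cannot be completed without a revisit.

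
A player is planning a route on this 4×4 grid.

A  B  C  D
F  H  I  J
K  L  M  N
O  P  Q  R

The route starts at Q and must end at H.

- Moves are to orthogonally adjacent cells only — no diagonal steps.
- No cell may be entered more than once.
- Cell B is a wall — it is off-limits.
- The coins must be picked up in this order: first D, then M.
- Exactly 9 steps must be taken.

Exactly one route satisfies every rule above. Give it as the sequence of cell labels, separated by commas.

Q, R, N, J, D, C, I, M, L, H

The waypoints must appear in the order D, M, with no cell reused.
Route from Q: right to R, 3× up (reaching D), left to C, 2× down (reaching M), left to L, up to H — 9 moves in all.
Check: order respected (D at step 4, M at step 7); 9 moves as required.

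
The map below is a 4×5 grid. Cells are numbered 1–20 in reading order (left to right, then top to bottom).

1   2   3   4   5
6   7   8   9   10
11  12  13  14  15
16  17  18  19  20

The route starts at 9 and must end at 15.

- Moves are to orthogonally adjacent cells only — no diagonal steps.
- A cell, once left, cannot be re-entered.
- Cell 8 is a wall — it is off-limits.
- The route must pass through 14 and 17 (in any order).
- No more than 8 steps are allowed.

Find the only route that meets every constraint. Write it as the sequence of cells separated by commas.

9, 14, 13, 12, 17, 18, 19, 20, 15

Any route must reach 14 and 17 and still end at 15 within 8 moves, so the order of the required stops is forced.
Route from 9: down 1 to 14, left 2 to 12, down 1 to 17, right 3 to 20, up 1 to 15 — 8 moves in all.
Check: all required cells visited; 8 ≤ 8 moves.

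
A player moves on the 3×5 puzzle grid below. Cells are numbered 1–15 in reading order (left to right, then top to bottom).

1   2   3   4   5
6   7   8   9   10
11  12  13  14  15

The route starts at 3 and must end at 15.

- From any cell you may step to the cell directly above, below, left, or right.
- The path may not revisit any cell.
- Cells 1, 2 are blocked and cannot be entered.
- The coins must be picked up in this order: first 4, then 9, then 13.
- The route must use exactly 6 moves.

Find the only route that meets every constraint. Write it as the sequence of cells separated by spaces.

The waypoints must appear in the order 4, 9, 13, with no cell reused.
Route from 3: right to 4, down to 9, left to 8, down to 13, 2× right (reaching 15) — 6 moves in all.
Check: order respected (4 at step 1, 9 at step 2, 13 at step 4); 6 moves as required.

3 4 9 8 13 14 15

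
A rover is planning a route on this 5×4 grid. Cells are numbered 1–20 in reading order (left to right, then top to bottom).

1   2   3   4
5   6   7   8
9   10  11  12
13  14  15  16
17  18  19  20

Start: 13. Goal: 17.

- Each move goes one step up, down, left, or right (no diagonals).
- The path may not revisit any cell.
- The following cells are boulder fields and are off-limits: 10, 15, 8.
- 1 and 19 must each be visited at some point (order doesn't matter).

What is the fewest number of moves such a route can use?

Any route passes through 1 and 19 in some order between 13 and 17. Summing Manhattan distances along each leg and taking the cheapest ordering (13 → 1 → 19 → 17) gives a lower bound of 3 + 6 + 2 = 11 moves.
The shortest route satisfying every rule uses 13 moves: 13 → 9 → 5 → 1 → 2 → 6 → 7 → 11 → 12 → 16 → 20 → 19 → 18 → 17.
The no-revisit rule (legs can't share cells) pushes the minimum above the 11-move bound; an exhaustive check rules out every length from 11 to 12, leaving 13 as the minimum.

13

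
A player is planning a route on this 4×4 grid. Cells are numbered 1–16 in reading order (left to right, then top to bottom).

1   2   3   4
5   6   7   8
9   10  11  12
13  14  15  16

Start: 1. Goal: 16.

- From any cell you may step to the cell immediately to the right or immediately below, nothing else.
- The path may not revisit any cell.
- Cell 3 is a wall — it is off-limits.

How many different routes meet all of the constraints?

16

A right/down-only route from 1 to 16 makes exactly 3 down-moves and 3 right-moves in some order.
With no other constraints that would be C(6,3) = 20 routes.
Subtract routes through each blocked cell (inclusion–exclusion for overlaps): − through 3: 4 → 16.
That gives 16 routes.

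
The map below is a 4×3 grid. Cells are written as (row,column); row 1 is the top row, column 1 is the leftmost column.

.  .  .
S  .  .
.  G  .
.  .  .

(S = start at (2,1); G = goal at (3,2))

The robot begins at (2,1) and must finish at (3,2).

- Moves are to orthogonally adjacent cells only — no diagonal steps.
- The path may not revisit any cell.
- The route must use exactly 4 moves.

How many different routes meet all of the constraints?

Need simple routes of exactly 4 moves from (2,1) to (3,2) (Manhattan distance 2, so 1 moves are spent on a detour and 1 undoing it).
Enumerating: (2,1) (1,1) (1,2) (2,2) (3,2) | (2,1) (3,1) (4,1) (4,2) (3,2) | (2,1) (2,2) (2,3) (3,3) (3,2).
That gives 3 routes.

3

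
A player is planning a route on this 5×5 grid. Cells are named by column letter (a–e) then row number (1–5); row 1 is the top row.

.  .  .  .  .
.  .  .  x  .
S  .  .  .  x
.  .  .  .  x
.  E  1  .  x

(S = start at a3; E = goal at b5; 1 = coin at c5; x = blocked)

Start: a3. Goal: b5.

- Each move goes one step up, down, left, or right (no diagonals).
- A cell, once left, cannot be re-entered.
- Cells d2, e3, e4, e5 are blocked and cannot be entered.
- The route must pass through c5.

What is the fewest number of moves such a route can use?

5

Any route passes through c5 somewhere between a3 and b5. Summing Manhattan distances along the two legs (a3 → c5 → b5) gives a lower bound of 4 + 1 = 5 moves.
A route of 5 moves achieves this: a3 → a4 → b4 → c4 → c5 → b5.
Since 5 matches the lower bound, it is optimal.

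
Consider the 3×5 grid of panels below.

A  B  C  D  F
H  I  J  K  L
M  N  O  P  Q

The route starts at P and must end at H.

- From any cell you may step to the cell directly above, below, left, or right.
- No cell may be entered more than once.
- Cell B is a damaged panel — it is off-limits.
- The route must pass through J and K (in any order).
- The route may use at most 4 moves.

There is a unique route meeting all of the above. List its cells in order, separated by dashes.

P - K - J - I - H

Any route must reach J and K and still end at H within 4 moves, so the order of the required stops is forced.
Route from P: up to K, 3× left (reaching H) — 4 moves in all.
Check: all required cells visited; 4 ≤ 4 moves.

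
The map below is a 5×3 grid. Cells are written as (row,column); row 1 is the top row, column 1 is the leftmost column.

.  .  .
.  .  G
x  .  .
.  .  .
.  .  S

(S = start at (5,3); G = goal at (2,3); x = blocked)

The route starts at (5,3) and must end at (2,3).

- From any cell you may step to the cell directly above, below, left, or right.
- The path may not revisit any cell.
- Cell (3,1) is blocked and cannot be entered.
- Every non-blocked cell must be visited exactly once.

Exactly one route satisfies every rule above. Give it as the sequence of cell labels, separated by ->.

Need to visit all 14 open cells exactly once, starting at (5,3) and ending at (2,3).
Cell (1,1) has only two open neighbours ((2,1) and (1,2)), so the path must pass straight through it: one of those is the cell it's entered from and the other is where it exits.
Route from (5,3): 2× left (reaching (5,1)), up to (4,1), 2× right (reaching (4,3)), up to (3,3), left to (3,2), up to (2,2), left to (2,1), up to (1,1), 2× right (reaching (1,3)), down to (2,3) — 13 moves in all.
Check: all 14 open cells covered.

(5,3) -> (5,2) -> (5,1) -> (4,1) -> (4,2) -> (4,3) -> (3,3) -> (3,2) -> (2,2) -> (2,1) -> (1,1) -> (1,2) -> (1,3) -> (2,3)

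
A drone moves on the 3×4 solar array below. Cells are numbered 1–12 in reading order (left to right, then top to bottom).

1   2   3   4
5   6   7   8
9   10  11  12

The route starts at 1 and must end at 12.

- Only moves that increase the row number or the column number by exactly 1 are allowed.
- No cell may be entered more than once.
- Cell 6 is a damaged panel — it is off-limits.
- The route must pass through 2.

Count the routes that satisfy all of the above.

3

A right/down-only route from 1 to 12 makes exactly 2 down-moves and 3 right-moves in some order.
With no other constraints that would be C(5,2) = 10 routes.
Split at 2 and multiply the segment counts (each segment already excludes blocked cells): 1→2: 1; 2→12: 3; product = 3.
That gives 3 routes.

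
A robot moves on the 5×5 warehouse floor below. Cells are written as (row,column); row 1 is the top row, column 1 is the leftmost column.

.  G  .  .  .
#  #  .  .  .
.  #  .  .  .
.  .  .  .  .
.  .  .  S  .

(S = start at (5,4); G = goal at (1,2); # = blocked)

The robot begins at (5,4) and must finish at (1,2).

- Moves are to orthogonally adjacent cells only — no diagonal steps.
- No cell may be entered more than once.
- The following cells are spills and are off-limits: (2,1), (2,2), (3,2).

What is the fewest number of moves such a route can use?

6

The Manhattan distance from (5,4) to (1,2) is |5−1| + |4−2| = 6, so at least 6 moves are needed.
A route of 6 moves achieves this: (5,4) → (4,4) → (3,4) → (2,4) → (1,4) → (1,3) → (1,2).
Since 6 matches the lower bound, it is optimal.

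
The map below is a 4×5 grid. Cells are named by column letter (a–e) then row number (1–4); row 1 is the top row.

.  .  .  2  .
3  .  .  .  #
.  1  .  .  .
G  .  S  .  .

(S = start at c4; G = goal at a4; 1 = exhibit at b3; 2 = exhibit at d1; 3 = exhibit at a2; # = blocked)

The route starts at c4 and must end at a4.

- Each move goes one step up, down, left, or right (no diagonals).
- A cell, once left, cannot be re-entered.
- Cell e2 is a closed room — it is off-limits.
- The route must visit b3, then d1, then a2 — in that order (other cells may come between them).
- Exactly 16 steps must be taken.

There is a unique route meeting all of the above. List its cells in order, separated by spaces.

The waypoints must appear in the order b3, d1, a2, with no cell reused.
Route from c4: 2× right (reaching e4), up to e3, 3× left (reaching b3), up to b2, 2× right (reaching d2), up to d1, 3× left (reaching a1), 3× down (reaching a4) — 16 moves in all.
Check: order respected (1 at step 6, 2 at step 10, 3 at step 14); 16 moves as required.

c4 d4 e4 e3 d3 c3 b3 b2 c2 d2 d1 c1 b1 a1 a2 a3 a4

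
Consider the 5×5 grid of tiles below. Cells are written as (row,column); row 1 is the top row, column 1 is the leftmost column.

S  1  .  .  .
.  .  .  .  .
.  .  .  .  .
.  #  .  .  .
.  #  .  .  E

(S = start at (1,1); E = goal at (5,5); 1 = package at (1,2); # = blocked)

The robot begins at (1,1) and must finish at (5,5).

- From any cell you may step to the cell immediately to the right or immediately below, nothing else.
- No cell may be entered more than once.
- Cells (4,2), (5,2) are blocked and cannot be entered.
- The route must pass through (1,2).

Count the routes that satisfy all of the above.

A right/down-only route from (1,1) to (5,5) makes exactly 4 down-moves and 4 right-moves in some order.
With no other constraints that would be C(8,4) = 70 routes.
Split at (1,2) and multiply the segment counts (each segment already excludes blocked cells): (1,1)→(1,2): 1; (1,2)→(5,5): 31; product = 31.
That gives 31 routes.

31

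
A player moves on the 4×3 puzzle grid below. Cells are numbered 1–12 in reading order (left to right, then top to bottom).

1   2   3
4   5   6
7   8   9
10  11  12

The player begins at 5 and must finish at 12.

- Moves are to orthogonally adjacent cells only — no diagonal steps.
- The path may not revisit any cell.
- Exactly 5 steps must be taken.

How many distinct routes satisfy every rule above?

6

Need simple routes of exactly 5 moves from 5 to 12 (Manhattan distance 3, so 1 moves are spent on a detour and 1 undoing it).
Enumerating: 5 2 3 6 9 12 | 5 8 7 10 11 12 | 5 4 7 10 11 12 | 5 4 7 8 11 12 | 5 4 7 8 9 12 | 5 6 9 8 11 12.
That gives 6 routes.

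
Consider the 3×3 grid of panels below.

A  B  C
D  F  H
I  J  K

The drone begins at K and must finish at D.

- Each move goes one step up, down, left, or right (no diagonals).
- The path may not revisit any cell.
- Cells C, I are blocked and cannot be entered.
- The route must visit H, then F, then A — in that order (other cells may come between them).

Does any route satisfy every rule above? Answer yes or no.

yes

One route that works: K → H → F → B → A → D.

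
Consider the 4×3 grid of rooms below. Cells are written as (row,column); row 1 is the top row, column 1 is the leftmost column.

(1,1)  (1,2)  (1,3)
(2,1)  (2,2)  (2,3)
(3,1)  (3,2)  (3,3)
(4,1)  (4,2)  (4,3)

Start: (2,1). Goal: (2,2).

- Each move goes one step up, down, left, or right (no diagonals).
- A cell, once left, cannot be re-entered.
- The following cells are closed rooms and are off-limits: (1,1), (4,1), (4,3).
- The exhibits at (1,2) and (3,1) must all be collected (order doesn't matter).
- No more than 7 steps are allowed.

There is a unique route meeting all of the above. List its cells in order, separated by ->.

(2,1) -> (3,1) -> (3,2) -> (3,3) -> (2,3) -> (1,3) -> (1,2) -> (2,2)

The budget equals the shortest possible length, so every move has to be on a shortest route through the required cells.
Route from (2,1): down 1 to (3,1), right 2 to (3,3), up 2 to (1,3), left 1 to (1,2), down 1 to (2,2) — 7 moves in all.
Check: all required cells visited; 7 ≤ 7 moves.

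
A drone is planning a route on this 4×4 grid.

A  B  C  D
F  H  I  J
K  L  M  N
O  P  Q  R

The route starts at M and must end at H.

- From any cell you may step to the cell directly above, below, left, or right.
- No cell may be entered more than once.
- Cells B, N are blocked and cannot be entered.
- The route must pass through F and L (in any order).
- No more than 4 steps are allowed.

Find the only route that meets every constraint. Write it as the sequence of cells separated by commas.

The budget equals the shortest possible length, so every move has to be on a shortest route through the required cells.
Route from M: left 2 to K, up 1 to F, right 1 to H — 4 moves in all.
Check: all required cells visited; 4 ≤ 4 moves.

M, L, K, F, H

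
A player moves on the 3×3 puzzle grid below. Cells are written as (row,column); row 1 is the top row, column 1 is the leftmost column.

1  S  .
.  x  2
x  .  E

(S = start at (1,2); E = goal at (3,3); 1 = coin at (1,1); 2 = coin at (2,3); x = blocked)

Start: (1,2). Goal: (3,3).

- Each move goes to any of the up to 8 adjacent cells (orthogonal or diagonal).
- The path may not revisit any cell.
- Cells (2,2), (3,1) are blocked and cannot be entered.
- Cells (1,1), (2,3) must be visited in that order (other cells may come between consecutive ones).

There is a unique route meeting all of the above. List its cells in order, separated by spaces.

(1,2) (1,1) (2,1) (3,2) (2,3) (3,3)

The waypoints must appear in the order (1,1), (2,3), with no cell reused.
Route from (1,2): left to (1,1), down to (2,1), down-right to (3,2), up-right to (2,3), down to (3,3) — 5 moves in all.
Check: order respected (1 at step 1, 2 at step 4).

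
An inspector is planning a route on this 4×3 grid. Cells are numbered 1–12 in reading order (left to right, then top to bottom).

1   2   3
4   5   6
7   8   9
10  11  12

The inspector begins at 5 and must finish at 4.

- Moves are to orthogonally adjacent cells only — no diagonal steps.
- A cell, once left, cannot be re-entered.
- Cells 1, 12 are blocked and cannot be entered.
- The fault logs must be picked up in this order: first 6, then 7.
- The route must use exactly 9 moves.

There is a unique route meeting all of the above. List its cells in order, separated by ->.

The waypoints must appear in the order 6, 7, with no cell reused.
Route from 5: up to 2, right to 3, 2× down (reaching 9), left to 8, down to 11, left to 10, 2× up (reaching 4) — 9 moves in all.
Check: order respected (6 at step 3, 7 at step 8); 9 moves as required.

5 -> 2 -> 3 -> 6 -> 9 -> 8 -> 11 -> 10 -> 7 -> 4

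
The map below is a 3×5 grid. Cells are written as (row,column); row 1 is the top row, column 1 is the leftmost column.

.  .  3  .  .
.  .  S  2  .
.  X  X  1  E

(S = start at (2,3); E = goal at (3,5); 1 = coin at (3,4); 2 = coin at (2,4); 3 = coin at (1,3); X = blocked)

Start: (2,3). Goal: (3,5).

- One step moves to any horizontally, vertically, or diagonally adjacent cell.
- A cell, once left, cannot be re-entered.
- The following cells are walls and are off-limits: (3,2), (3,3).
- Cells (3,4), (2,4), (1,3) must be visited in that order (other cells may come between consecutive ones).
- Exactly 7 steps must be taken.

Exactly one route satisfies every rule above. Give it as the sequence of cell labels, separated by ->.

(2,3) -> (3,4) -> (2,4) -> (1,3) -> (1,4) -> (1,5) -> (2,5) -> (3,5)

The waypoints must appear in the order (3,4), (2,4), (1,3), with no cell reused.
Route from (2,3): down-right 1 to (3,4), up 1 to (2,4), up-left 1 to (1,3), right 2 to (1,5), down 2 to (3,5) — 7 moves in all.
Check: order respected (1 at step 1, 2 at step 2, 3 at step 3); 7 moves as required.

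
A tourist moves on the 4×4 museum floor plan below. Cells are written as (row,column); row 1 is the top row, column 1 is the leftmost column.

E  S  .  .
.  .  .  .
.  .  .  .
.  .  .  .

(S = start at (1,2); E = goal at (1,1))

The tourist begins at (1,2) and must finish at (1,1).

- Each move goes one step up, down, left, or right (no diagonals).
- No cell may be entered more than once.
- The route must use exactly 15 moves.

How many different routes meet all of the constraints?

Need simple routes of exactly 15 moves from (1,2) to (1,1) (Manhattan distance 1, so 7 moves are spent on a detour and 7 undoing it).
Enumerating: (1,2) (2,2) (3,2) (3,3) (2,3) (1,3) (1,4) (2,4) (3,4) (4,4) (4,3) (4,2) (4,1) (3,1) (2,1) (1,1) | (1,2) (2,2) (2,3) (1,3) (1,4) (2,4) (3,4) (4,4) (4,3) (3,3) (3,2) (4,2) (4,1) (3,1) (2,1) (1,1) | (1,2) (1,3) (1,4) (2,4) (3,4) (4,4) (4,3) (3,3) (2,3) (2,2) (3,2) (4,2) (4,1) (3,1) (2,1) (1,1) | (1,2) (1,3) (1,4) (2,4) (3,4) (4,4) (4,3) (4,2) (4,1) (3,1) (3,2) (3,3) (2,3) (2,2) (2,1) (1,1) | (1,2) (1,3) (1,4) (2,4) (2,3) (3,3) (3,4) (4,4) (4,3) (4,2) (4,1) (3,1) (3,2) (2,2) (2,1) (1,1) | (1,2) (1,3) (1,4) (2,4) (2,3) (2,2) (3,2) (3,3) (3,4) (4,4) (4,3) (4,2) (4,1) (3,1) (2,1) (1,1).
That gives 6 routes.

6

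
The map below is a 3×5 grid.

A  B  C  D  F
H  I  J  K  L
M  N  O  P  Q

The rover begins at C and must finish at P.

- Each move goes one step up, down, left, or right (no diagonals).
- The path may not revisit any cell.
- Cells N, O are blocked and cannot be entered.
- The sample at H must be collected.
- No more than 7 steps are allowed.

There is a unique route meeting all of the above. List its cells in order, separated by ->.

Any route must reach H and still end at P within 7 moves, so the order of the required stops is forced.
Route from C: 2× left (reaching A), down to H, 3× right (reaching K), down to P — 7 moves in all.
Check: all required cells visited; 7 ≤ 7 moves.

C -> B -> A -> H -> I -> J -> K -> P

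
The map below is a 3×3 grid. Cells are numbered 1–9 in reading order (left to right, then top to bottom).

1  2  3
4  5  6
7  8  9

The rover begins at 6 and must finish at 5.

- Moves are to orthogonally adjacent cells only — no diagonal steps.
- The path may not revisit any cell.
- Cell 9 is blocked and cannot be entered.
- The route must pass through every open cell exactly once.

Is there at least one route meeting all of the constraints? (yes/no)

One route that works: 6 → 3 → 2 → 1 → 4 → 7 → 8 → 5.

yes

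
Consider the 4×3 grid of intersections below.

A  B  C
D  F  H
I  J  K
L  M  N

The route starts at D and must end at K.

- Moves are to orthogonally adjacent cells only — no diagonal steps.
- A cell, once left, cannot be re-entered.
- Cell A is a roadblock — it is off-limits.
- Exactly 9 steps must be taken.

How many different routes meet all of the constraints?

Need simple routes of exactly 9 moves from D to K (Manhattan distance 3, so 3 moves are spent on a detour and 3 undoing it).
Enumerating: D I L M J F B C H K.
That gives 1 route.

1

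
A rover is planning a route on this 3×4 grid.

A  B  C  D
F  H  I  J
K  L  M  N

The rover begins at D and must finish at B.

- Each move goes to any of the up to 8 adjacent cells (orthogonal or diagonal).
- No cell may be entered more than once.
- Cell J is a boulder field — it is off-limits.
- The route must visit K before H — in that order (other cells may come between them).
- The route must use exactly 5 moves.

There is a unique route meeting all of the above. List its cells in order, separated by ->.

D -> I -> L -> K -> H -> B

The waypoints must appear in the order K, H, with no cell reused.
Route from D: down-left 2 to L, left 1 to K, up-right 1 to H, up 1 to B — 5 moves in all.
Check: order respected (K at step 3, H at step 4); 5 moves as required.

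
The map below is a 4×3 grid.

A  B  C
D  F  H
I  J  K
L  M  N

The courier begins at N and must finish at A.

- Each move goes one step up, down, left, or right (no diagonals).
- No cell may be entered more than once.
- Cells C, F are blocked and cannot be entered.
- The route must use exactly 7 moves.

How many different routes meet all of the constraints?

1

Need simple routes of exactly 7 moves from N to A (Manhattan distance 5, so 1 moves are spent on a detour and 1 undoing it).
Enumerating: N K J M L I D A.
That gives 1 route.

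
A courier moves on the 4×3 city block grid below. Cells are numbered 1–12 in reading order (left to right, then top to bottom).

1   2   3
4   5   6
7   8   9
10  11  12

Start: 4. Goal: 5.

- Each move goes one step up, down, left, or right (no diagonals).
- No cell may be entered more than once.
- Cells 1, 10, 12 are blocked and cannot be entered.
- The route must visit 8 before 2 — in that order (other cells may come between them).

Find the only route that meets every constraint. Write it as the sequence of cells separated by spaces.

The waypoints must appear in the order 8, 2, with no cell reused.
Route from 4: down 1 to 7, right 2 to 9, up 2 to 3, left 1 to 2, down 1 to 5 — 7 moves in all.
Check: order respected (8 at step 2, 2 at step 6).

4 7 8 9 6 3 2 5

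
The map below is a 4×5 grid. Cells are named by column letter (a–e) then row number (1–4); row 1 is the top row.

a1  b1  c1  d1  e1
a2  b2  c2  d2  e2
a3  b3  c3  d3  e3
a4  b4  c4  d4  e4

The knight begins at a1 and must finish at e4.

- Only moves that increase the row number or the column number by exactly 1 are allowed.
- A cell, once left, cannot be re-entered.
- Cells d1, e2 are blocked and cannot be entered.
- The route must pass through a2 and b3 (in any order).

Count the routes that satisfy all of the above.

8

A right/down-only route from a1 to e4 makes exactly 3 down-moves and 4 right-moves in some order.
With no other constraints that would be C(7,3) = 35 routes.
A monotone route can only reach the required cells in the order a2, b3, so split there and multiply the segment counts (each segment already excludes blocked cells): a1→a2: 1; a2→b3: 2; b3→e4: 4; product = 8.
That gives 8 routes.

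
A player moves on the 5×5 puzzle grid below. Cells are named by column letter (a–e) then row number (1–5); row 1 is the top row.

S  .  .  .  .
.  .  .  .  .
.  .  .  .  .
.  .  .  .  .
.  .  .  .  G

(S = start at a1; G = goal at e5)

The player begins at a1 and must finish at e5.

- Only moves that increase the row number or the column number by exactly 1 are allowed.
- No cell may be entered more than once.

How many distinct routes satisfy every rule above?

A right/down-only route from a1 to e5 makes exactly 4 down-moves and 4 right-moves in some order.
With no other constraints that would be C(8,4) = 70 routes.
That gives 70 routes.

70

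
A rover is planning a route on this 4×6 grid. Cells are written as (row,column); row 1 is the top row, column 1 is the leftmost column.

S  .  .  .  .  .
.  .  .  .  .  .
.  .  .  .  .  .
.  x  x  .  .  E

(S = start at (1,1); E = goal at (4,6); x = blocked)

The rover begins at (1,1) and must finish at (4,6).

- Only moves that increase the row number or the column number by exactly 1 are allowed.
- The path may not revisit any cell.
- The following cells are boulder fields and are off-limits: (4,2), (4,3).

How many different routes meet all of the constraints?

A right/down-only route from (1,1) to (4,6) makes exactly 3 down-moves and 5 right-moves in some order.
With no other constraints that would be C(8,3) = 56 routes.
Subtract routes through each blocked cell (inclusion–exclusion for overlaps): − through (4,2): 4 − through (4,3): 10 + through (4,2)&(4,3): 4 → 46.
That gives 46 routes.

46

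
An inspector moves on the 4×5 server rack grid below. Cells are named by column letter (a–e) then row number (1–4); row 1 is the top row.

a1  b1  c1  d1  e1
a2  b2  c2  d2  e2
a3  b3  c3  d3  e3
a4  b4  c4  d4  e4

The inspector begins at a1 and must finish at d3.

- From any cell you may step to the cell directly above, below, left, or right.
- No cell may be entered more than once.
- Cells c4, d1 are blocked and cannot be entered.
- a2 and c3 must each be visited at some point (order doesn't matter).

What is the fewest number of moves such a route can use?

Any route passes through a2 and c3 in some order between a1 and d3. Summing Manhattan distances along each leg and taking the cheapest ordering (a1 → a2 → c3 → d3) gives a lower bound of 1 + 3 + 1 = 5 moves.
A route of 5 moves achieves this: a1 → a2 → a3 → b3 → c3 → d3.
Since 5 matches the lower bound, it is optimal.

5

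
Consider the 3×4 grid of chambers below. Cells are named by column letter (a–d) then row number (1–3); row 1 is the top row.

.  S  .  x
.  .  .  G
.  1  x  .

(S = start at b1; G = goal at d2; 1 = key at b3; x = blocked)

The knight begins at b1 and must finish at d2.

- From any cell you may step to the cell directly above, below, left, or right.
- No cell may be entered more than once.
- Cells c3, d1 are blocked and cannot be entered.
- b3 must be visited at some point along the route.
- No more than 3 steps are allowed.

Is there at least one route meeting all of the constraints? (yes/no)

Even ignoring the no-revisit rule, getting from b1 to d2 via b3 needs at least 2 + 3 = 5 moves (Manhattan distance per leg), which exceeds the 3-move limit.

no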